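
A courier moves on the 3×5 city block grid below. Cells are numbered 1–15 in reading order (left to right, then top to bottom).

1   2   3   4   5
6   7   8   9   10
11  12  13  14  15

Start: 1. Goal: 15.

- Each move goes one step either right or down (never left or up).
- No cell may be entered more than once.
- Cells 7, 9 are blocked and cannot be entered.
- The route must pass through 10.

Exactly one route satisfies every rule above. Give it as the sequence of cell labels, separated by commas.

1, 2, 3, 4, 5, 10, 15

Moves only go right or down, so the column and row indices never decrease.
Route from 1: right 4 to 5, down 2 to 15 — 6 moves in all.
Check: all required cells visited.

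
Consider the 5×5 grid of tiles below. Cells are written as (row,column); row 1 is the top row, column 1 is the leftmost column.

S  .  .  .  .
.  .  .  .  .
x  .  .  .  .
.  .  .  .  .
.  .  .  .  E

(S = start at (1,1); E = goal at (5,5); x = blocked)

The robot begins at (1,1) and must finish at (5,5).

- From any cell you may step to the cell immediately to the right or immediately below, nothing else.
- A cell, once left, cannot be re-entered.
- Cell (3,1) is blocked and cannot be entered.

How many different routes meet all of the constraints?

55

A right/down-only route from (1,1) to (5,5) makes exactly 4 down-moves and 4 right-moves in some order.
With no other constraints that would be C(8,4) = 70 routes.
Subtract routes through each blocked cell (inclusion–exclusion for overlaps): − through (3,1): 15 → 55.
That gives 55 routes.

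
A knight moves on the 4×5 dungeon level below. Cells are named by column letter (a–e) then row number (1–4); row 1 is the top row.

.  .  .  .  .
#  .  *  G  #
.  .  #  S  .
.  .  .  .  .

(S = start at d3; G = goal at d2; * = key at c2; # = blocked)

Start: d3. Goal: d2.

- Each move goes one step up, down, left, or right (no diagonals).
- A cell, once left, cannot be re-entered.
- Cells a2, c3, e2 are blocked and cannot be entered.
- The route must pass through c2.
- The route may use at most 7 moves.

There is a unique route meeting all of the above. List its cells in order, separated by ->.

d3 -> d4 -> c4 -> b4 -> b3 -> b2 -> c2 -> d2

The 7-move cap with required stops at c2 leaves no slack for detours.
Route from d3: down 1 to d4, left 2 to b4, up 2 to b2, right 2 to d2 — 7 moves in all.
Check: all required cells visited; 7 ≤ 7 moves.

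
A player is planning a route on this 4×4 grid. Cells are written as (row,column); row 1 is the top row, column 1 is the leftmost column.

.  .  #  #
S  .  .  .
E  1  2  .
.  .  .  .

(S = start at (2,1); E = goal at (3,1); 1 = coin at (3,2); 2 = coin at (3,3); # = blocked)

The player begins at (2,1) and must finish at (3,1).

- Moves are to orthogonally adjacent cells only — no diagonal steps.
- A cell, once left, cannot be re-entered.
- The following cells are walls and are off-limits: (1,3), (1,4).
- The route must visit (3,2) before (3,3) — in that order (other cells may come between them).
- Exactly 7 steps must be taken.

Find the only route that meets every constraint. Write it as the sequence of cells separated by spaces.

(2,1) (2,2) (3,2) (3,3) (4,3) (4,2) (4,1) (3,1)

The waypoints must appear in the order (3,2), (3,3), with no cell reused.
Route from (2,1): right 1 to (2,2), down 1 to (3,2), right 1 to (3,3), down 1 to (4,3), left 2 to (4,1), up 1 to (3,1) — 7 moves in all.
Check: order respected (1 at step 2, 2 at step 3); 7 moves as required.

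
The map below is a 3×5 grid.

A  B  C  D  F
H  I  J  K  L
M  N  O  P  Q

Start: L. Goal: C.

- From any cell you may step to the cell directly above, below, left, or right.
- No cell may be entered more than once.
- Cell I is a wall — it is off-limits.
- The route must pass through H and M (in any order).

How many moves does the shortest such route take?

9

Any route passes through H and M in some order between L and C. Summing Manhattan distances along each leg and taking the cheapest ordering (L → H → M → C) gives a lower bound of 4 + 1 + 4 = 9 moves.
A route of 9 moves achieves this: L → Q → P → O → N → M → H → A → B → C.
Since 9 matches the lower bound, it is optimal.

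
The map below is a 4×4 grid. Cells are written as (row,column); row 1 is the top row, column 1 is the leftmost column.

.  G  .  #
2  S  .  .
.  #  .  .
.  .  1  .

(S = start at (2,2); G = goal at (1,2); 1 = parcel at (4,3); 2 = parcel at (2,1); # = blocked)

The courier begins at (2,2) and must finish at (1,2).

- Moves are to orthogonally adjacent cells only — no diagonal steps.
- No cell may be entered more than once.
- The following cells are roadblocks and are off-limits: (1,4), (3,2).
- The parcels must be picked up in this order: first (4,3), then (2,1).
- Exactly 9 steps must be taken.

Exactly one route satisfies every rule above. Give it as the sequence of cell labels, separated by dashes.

The waypoints must appear in the order (4,3), (2,1), with no cell reused.
Route from (2,2): right 1 to (2,3), down 2 to (4,3), left 2 to (4,1), up 3 to (1,1), right 1 to (1,2) — 9 moves in all.
Check: order respected (1 at step 3, 2 at step 7); 9 moves as required.

(2,2) - (2,3) - (3,3) - (4,3) - (4,2) - (4,1) - (3,1) - (2,1) - (1,1) - (1,2)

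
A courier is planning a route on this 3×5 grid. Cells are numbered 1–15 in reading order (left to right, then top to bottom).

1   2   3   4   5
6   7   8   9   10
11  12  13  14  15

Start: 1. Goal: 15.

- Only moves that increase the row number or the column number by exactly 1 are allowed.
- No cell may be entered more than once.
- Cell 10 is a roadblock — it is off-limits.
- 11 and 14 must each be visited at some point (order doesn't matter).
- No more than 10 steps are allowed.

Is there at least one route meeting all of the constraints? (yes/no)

yes

One route that works: 1 → 6 → 11 → 12 → 13 → 14 → 15.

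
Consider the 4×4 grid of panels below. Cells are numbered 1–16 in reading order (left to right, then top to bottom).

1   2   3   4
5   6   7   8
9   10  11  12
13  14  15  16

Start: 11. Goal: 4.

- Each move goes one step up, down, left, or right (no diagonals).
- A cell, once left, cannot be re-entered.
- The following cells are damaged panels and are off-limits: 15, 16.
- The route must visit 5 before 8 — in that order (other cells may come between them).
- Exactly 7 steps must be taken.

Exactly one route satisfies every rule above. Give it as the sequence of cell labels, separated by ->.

11 -> 10 -> 9 -> 5 -> 6 -> 7 -> 8 -> 4

The waypoints must appear in the order 5, 8, with no cell reused.
Route from 11: 2× left (reaching 9), up to 5, 3× right (reaching 8), up to 4 — 7 moves in all.
Check: order respected (5 at step 3, 8 at step 6); 7 moves as required.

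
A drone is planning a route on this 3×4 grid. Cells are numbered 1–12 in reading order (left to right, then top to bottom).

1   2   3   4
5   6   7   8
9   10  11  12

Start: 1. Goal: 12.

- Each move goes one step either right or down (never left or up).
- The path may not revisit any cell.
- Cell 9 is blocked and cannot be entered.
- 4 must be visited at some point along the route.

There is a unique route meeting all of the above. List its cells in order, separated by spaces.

Moves only go right or down, so the column and row indices never decrease.
Route from 1: right 3 to 4, down 2 to 12 — 5 moves in all.
Check: all required cells visited.

1 2 3 4 8 12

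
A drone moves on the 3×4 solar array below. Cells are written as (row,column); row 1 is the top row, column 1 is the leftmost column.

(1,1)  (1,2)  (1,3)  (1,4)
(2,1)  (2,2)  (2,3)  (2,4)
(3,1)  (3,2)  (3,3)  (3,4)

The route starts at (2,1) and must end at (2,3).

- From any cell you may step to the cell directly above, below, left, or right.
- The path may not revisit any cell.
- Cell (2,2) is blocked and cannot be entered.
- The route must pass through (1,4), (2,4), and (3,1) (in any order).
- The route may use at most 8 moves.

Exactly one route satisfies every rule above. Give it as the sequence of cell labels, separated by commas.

(2,1), (3,1), (3,2), (3,3), (3,4), (2,4), (1,4), (1,3), (2,3)

Any route must reach (1,4), (2,4), and (3,1) and still end at (2,3) within 8 moves, so the order of the required stops is forced.
Route from (2,1): down to (3,1), 3× right (reaching (3,4)), 2× up (reaching (1,4)), left to (1,3), down to (2,3) — 8 moves in all.
Check: all required cells visited; 8 ≤ 8 moves.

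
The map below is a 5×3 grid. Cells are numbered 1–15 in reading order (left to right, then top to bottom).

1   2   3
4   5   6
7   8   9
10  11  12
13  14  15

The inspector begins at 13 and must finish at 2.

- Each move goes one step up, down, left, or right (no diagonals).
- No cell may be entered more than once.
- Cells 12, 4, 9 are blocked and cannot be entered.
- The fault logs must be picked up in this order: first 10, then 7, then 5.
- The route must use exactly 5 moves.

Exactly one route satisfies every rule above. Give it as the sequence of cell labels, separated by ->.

13 -> 10 -> 7 -> 8 -> 5 -> 2

The waypoints must appear in the order 10, 7, 5, with no cell reused.
Route from 13: 2× up (reaching 7), right to 8, 2× up (reaching 2) — 5 moves in all.
Check: order respected (10 at step 1, 7 at step 2, 5 at step 4); 5 moves as required.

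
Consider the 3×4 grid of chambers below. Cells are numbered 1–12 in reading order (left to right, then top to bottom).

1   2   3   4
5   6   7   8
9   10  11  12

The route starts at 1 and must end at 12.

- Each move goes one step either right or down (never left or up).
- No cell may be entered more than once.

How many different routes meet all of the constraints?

A right/down-only route from 1 to 12 makes exactly 2 down-moves and 3 right-moves in some order.
With no other constraints that would be C(5,2) = 10 routes.
That gives 10 routes.

10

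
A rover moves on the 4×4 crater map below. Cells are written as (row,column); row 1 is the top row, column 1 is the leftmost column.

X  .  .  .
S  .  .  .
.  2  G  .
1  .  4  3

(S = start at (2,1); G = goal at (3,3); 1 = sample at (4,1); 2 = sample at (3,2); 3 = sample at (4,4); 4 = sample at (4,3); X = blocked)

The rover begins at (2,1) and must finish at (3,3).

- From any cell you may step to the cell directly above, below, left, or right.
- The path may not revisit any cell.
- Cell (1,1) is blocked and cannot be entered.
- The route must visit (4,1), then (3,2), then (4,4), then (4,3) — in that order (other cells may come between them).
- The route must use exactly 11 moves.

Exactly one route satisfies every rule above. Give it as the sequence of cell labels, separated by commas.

(2,1), (3,1), (4,1), (4,2), (3,2), (2,2), (2,3), (2,4), (3,4), (4,4), (4,3), (3,3)

The waypoints must appear in the order (4,1), (3,2), (4,4), (4,3), with no cell reused.
Route from (2,1): 2× down (reaching (4,1)), right to (4,2), 2× up (reaching (2,2)), 2× right (reaching (2,4)), 2× down (reaching (4,4)), left to (4,3), up to (3,3) — 11 moves in all.
Check: order respected (1 at step 2, 2 at step 4, 3 at step 9, 4 at step 10); 11 moves as required.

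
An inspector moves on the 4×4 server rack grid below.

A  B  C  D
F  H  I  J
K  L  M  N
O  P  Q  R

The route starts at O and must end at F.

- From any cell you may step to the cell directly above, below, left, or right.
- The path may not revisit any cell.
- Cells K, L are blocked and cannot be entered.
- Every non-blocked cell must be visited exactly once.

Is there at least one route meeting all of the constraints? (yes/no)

no

Colour the cells like a checkerboard: each orthogonal step flips colour, so a Hamiltonian route alternates colours. Here there are 7 cells of one colour and 7 of the other, with start on the same colour as the goal — the counts and endpoints can't be arranged into an alternating sequence of length 14, so no Hamiltonian route exists.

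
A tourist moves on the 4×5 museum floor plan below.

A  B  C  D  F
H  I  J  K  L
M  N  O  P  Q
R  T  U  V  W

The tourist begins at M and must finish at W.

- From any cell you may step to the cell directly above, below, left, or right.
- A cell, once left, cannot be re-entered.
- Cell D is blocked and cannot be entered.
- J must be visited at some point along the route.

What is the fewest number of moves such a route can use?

7

Any route passes through J somewhere between M and W. Summing Manhattan distances along the two legs (M → J → W) gives a lower bound of 3 + 4 = 7 moves.
A route of 7 moves achieves this: M → H → I → J → O → U → V → W.
Since 7 matches the lower bound, it is optimal.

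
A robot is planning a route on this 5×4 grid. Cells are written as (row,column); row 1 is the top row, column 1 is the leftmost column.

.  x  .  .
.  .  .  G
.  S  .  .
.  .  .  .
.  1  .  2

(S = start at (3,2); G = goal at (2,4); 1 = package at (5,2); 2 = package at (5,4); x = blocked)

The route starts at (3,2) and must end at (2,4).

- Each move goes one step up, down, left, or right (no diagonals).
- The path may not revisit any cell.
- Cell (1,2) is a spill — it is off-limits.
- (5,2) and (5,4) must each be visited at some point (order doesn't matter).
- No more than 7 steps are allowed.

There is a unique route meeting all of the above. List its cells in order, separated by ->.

Any route must reach (5,2) and (5,4) and still end at (2,4) within 7 moves, so the order of the required stops is forced.
Route from (3,2): 2× down (reaching (5,2)), 2× right (reaching (5,4)), 3× up (reaching (2,4)) — 7 moves in all.
Check: all required cells visited; 7 ≤ 7 moves.

(3,2) -> (4,2) -> (5,2) -> (5,3) -> (5,4) -> (4,4) -> (3,4) -> (2,4)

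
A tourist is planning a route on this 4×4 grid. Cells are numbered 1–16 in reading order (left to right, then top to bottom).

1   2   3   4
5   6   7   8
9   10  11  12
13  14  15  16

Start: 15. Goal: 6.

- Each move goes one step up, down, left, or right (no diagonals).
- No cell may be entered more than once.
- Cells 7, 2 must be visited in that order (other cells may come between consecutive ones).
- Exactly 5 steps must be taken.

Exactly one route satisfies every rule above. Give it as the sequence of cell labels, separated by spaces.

15 11 7 3 2 6

The waypoints must appear in the order 7, 2, with no cell reused.
Route from 15: 3× up (reaching 3), left to 2, down to 6 — 5 moves in all.
Check: order respected (7 at step 2, 2 at step 4); 5 moves as required.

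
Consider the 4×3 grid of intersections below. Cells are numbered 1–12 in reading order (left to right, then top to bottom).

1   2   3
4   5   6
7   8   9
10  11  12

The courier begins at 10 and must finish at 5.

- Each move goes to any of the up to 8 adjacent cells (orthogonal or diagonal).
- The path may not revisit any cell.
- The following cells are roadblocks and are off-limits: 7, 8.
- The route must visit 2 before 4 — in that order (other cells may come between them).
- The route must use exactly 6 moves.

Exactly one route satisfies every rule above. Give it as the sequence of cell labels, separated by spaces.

The waypoints must appear in the order 2, 4, with no cell reused.
Route from 10: right to 11, up-right to 9, up to 6, up-left to 2, down-left to 4, right to 5 — 6 moves in all.
Check: order respected (2 at step 4, 4 at step 5); 6 moves as required.

10 11 9 6 2 4 5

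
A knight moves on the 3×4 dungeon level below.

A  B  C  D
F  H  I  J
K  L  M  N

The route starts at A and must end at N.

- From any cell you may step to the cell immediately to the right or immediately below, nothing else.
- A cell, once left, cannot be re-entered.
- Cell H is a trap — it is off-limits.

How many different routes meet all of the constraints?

4

A right/down-only route from A to N makes exactly 2 down-moves and 3 right-moves in some order.
With no other constraints that would be C(5,2) = 10 routes.
Subtract routes through each blocked cell (inclusion–exclusion for overlaps): − through H: 6 → 4.
That gives 4 routes.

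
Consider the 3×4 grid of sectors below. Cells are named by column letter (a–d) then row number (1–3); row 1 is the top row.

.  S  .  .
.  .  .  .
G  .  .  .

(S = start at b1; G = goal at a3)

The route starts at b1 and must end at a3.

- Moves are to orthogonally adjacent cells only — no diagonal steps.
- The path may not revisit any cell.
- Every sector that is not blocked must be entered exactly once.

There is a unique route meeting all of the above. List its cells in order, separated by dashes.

b1 - a1 - a2 - b2 - c2 - c1 - d1 - d2 - d3 - c3 - b3 - a3

Need to visit all 12 open cells exactly once, starting at b1 and ending at a3.
Cell d1 has only two open neighbours (d2 and c1), so the path must pass straight through it: one of those is the cell it's entered from and the other is where it exits.
Route from b1: left 1 to a1, down 1 to a2, right 2 to c2, up 1 to c1, right 1 to d1, down 2 to d3, left 3 to a3 — 11 moves in all.
Check: all 12 open cells covered.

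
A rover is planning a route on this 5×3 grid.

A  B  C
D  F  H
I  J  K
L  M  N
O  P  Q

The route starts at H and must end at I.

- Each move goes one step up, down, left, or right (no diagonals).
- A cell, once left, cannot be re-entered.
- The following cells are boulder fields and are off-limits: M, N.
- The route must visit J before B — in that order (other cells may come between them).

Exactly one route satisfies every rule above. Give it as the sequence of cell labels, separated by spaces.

The waypoints must appear in the order J, B, with no cell reused.
Route from H: down to K, left to J, 2× up (reaching B), left to A, 2× down (reaching I) — 7 moves in all.
Check: order respected (J at step 2, B at step 4).

H K J F B A D I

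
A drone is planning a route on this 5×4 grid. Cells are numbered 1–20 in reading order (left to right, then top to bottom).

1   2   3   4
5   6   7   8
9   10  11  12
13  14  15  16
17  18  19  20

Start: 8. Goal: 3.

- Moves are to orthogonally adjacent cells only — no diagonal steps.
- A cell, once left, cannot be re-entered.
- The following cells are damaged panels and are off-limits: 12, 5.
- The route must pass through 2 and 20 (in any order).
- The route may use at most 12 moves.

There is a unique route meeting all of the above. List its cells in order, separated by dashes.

Any route must reach 2 and 20 and still end at 3 within 12 moves, so the order of the required stops is forced.
Route from 8: left 1 to 7, down 2 to 15, right 1 to 16, down 1 to 20, left 2 to 18, up 4 to 2, right 1 to 3 — 12 moves in all.
Check: all required cells visited; 12 ≤ 12 moves.

8 - 7 - 11 - 15 - 16 - 20 - 19 - 18 - 14 - 10 - 6 - 2 - 3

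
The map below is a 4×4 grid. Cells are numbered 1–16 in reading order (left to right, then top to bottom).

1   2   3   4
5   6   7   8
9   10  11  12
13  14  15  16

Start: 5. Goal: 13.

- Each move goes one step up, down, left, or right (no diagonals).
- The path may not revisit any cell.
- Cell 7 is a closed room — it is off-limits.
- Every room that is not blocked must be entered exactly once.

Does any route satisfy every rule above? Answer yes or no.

no

Colour the cells like a checkerboard: each orthogonal step flips colour, so a Hamiltonian route alternates colours. Here there are 8 cells of one colour and 7 of the other, with start on the same colour as the goal — the counts and endpoints can't be arranged into an alternating sequence of length 15, so no Hamiltonian route exists.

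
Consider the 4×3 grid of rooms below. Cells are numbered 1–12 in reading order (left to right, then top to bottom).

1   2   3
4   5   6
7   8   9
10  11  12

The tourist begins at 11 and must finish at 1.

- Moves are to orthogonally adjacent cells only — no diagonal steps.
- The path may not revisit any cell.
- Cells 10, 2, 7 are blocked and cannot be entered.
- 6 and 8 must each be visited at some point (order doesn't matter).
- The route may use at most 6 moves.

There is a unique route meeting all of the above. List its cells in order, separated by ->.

Any route must reach 6 and 8 and still end at 1 within 6 moves, so the order of the required stops is forced.
Route from 11: up to 8, right to 9, up to 6, 2× left (reaching 4), up to 1 — 6 moves in all.
Check: all required cells visited; 6 ≤ 6 moves.

11 -> 8 -> 9 -> 6 -> 5 -> 4 -> 1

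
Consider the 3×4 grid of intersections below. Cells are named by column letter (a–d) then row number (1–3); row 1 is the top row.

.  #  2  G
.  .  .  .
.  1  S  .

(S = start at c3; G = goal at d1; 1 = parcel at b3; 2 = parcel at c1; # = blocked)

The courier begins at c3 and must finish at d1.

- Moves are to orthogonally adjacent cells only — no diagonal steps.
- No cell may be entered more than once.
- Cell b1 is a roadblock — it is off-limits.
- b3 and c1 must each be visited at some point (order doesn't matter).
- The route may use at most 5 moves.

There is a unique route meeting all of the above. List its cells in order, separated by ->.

c3 -> b3 -> b2 -> c2 -> c1 -> d1

The budget equals the shortest possible length, so every move has to be on a shortest route through the required cells.
Route from c3: left to b3, up to b2, right to c2, up to c1, right to d1 — 5 moves in all.
Check: all required cells visited; 5 ≤ 5 moves.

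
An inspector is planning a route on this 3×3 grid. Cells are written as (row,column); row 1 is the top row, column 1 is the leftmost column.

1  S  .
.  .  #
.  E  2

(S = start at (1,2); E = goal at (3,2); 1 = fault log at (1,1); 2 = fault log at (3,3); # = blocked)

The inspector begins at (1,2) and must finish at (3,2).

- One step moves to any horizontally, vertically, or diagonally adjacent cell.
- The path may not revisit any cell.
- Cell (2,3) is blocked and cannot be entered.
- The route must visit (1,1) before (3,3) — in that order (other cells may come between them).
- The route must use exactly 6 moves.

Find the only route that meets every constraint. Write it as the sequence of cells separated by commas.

(1,2), (1,1), (2,1), (3,1), (2,2), (3,3), (3,2)

The waypoints must appear in the order (1,1), (3,3), with no cell reused.
Route from (1,2): left 1 to (1,1), down 2 to (3,1), up-right 1 to (2,2), down-right 1 to (3,3), left 1 to (3,2) — 6 moves in all.
Check: order respected (1 at step 1, 2 at step 5); 6 moves as required.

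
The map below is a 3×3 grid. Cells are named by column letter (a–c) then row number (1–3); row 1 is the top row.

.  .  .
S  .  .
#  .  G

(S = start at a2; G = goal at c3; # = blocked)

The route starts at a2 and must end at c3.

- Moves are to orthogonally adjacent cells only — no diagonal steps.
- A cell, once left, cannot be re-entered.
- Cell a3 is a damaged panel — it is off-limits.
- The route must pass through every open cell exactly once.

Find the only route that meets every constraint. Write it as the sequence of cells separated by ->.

a2 -> a1 -> b1 -> c1 -> c2 -> b2 -> b3 -> c3

Need to visit all 8 open cells exactly once, starting at a2 and ending at c3.
Route from a2: up 1 to a1, right 2 to c1, down 1 to c2, left 1 to b2, down 1 to b3, right 1 to c3 — 7 moves in all.
Check: all 8 open cells covered.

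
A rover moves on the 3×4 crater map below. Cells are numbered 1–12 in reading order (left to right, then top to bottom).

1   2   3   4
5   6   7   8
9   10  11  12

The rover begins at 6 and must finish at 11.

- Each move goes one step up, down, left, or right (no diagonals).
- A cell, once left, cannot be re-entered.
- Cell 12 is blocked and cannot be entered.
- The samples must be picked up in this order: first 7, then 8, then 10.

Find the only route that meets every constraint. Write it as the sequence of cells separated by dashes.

The waypoints must appear in the order 7, 8, 10, with no cell reused.
Route from 6: right 2 to 8, up 1 to 4, left 3 to 1, down 2 to 9, right 2 to 11 — 10 moves in all.
Check: order respected (7 at step 1, 8 at step 2, 10 at step 9).

6 - 7 - 8 - 4 - 3 - 2 - 1 - 5 - 9 - 10 - 11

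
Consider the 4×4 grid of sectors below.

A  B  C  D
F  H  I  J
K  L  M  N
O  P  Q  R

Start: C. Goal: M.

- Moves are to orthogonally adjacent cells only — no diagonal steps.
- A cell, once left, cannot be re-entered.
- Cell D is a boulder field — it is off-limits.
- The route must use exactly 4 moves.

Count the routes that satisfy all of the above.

4

Need simple routes of exactly 4 moves from C to M (Manhattan distance 2, so 1 moves are spent on a detour and 1 undoing it).
Enumerating: C I H L M | C I J N M | C B H L M | C B H I M.
That gives 4 routes.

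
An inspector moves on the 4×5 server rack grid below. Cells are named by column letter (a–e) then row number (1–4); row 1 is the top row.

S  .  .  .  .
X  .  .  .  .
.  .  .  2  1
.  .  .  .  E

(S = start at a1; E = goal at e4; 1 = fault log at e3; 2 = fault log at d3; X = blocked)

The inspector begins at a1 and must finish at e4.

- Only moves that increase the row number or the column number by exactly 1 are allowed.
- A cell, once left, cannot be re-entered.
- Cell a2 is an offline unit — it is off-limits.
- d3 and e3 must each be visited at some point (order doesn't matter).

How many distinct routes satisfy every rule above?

A right/down-only route from a1 to e4 makes exactly 3 down-moves and 4 right-moves in some order.
With no other constraints that would be C(7,3) = 35 routes.
A monotone route can only reach the required cells in the order d3, e3, so split there and multiply the segment counts (each segment already excludes blocked cells): a1→d3: 6; d3→e3: 1; e3→e4: 1; product = 6.
That gives 6 routes.

6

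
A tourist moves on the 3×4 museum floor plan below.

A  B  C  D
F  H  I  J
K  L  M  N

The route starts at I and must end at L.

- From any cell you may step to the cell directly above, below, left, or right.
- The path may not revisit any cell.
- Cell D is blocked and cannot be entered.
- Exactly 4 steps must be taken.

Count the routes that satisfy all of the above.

3

Need simple routes of exactly 4 moves from I to L (Manhattan distance 2, so 1 moves are spent on a detour and 1 undoing it).
Enumerating: I C B H L | I H F K L | I J N M L.
That gives 3 routes.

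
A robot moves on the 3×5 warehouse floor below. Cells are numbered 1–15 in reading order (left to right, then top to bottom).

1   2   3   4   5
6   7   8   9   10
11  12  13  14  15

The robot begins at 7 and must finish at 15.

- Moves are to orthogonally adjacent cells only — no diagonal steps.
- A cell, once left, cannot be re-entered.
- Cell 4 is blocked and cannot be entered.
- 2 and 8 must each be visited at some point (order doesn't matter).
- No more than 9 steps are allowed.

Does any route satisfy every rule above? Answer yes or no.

One route that works: 7 → 2 → 3 → 8 → 13 → 14 → 15.

yes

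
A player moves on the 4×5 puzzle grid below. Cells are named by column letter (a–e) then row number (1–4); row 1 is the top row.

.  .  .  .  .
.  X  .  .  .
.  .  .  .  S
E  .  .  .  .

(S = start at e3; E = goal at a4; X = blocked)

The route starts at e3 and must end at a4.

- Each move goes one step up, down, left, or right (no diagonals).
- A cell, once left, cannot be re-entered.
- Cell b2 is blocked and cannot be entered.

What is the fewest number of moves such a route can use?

5

The Manhattan distance from e3 to a4 is |3−4| + |5−1| = 5, so at least 5 moves are needed.
A route of 5 moves achieves this: e3 → e4 → d4 → c4 → b4 → a4.
Since 5 matches the lower bound, it is optimal.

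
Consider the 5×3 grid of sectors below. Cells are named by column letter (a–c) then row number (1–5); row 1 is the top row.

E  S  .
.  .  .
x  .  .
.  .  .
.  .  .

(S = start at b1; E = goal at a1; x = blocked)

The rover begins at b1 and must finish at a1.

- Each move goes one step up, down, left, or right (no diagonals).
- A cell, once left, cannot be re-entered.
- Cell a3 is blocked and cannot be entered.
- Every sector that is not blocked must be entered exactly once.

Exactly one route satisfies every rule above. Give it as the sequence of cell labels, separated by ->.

Need to visit all 14 open cells exactly once, starting at b1 and ending at a1.
Cell c1 has only two open neighbours (c2 and b1), so the path must pass straight through it: one of those is the cell it's entered from and the other is where it exits.
Route from b1: right 1 to c1, down 4 to c5, left 2 to a5, up 1 to a4, right 1 to b4, up 2 to b2, left 1 to a2, up 1 to a1 — 13 moves in all.
Check: all 14 open cells covered.

b1 -> c1 -> c2 -> c3 -> c4 -> c5 -> b5 -> a5 -> a4 -> b4 -> b3 -> b2 -> a2 -> a1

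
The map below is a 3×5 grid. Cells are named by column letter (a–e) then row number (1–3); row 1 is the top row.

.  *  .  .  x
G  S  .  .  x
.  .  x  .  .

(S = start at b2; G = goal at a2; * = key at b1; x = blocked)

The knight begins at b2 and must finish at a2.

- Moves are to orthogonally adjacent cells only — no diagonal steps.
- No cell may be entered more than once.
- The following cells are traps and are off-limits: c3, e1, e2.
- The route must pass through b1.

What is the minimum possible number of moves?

Any route passes through b1 somewhere between b2 and a2. Summing Manhattan distances along the two legs (b2 → b1 → a2) gives a lower bound of 1 + 2 = 3 moves.
A route of 3 moves achieves this: b2 → b1 → a1 → a2.
Since 3 matches the lower bound, it is optimal.

3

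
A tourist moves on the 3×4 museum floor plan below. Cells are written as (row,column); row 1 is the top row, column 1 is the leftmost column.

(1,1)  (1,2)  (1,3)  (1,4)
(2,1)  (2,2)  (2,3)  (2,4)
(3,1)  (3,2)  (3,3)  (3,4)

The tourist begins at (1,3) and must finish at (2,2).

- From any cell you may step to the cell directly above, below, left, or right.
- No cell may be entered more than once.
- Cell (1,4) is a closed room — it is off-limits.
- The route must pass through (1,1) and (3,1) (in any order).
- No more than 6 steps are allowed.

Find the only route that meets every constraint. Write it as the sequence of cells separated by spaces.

Any route must reach (1,1) and (3,1) and still end at (2,2) within 6 moves, so the order of the required stops is forced.
Route from (1,3): 2× left (reaching (1,1)), 2× down (reaching (3,1)), right to (3,2), up to (2,2) — 6 moves in all.
Check: all required cells visited; 6 ≤ 6 moves.

(1,3) (1,2) (1,1) (2,1) (3,1) (3,2) (2,2)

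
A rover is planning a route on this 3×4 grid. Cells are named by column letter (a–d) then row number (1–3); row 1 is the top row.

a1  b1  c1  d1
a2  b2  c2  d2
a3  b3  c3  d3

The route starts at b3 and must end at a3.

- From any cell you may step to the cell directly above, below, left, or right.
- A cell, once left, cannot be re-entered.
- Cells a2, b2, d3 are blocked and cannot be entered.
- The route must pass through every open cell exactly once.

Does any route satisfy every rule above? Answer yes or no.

Cell a1 has only one open neighbour but is neither the start nor the goal, so a Hamiltonian route would have to both enter and leave it through the same neighbour — impossible without revisiting.

no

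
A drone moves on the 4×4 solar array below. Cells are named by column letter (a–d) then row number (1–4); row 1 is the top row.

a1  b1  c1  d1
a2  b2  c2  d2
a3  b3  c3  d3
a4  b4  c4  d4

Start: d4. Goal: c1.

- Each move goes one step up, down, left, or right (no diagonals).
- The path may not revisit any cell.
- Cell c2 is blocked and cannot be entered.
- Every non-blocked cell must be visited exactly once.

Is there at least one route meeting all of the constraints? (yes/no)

yes

One route that works: d4 → c4 → b4 → a4 → a3 → a2 → a1 → b1 → b2 → b3 → c3 → d3 → d2 → d1 → c1.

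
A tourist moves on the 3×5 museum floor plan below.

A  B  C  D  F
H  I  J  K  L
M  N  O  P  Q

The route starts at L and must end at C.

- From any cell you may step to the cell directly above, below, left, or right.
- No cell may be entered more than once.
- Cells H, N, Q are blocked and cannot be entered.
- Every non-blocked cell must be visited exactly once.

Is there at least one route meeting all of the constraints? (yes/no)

Cell A has only one open neighbour but is neither the start nor the goal, so a Hamiltonian route would have to both enter and leave it through the same neighbour — impossible without revisiting.

no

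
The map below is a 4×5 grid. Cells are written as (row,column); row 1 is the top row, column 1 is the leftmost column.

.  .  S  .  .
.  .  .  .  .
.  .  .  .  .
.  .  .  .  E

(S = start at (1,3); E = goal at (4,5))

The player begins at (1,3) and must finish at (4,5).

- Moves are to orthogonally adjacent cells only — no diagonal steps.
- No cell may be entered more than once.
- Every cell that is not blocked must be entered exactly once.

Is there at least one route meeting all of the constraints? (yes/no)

One route that works: (1,3) → (2,3) → (3,3) → (3,2) → (2,2) → (1,2) → (1,1) → (2,1) → (3,1) → (4,1) → (4,2) → (4,3) → (4,4) → (3,4) → (2,4) → (1,4) → (1,5) → (2,5) → (3,5) → (4,5).

yes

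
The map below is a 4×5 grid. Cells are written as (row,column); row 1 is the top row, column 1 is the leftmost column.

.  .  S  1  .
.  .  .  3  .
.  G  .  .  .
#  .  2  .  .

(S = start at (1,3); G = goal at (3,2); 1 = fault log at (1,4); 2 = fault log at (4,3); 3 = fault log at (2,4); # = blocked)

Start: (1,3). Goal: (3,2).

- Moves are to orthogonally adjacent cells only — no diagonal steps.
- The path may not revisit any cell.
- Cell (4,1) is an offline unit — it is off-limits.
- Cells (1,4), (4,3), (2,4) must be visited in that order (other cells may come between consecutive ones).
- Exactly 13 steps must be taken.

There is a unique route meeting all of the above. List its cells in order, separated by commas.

The waypoints must appear in the order (1,4), (4,3), (2,4), with no cell reused.
Route from (1,3): right 2 to (1,5), down 3 to (4,5), left 2 to (4,3), up 1 to (3,3), right 1 to (3,4), up 1 to (2,4), left 2 to (2,2), down 1 to (3,2) — 13 moves in all.
Check: order respected (1 at step 1, 2 at step 7, 3 at step 10); 13 moves as required.

(1,3), (1,4), (1,5), (2,5), (3,5), (4,5), (4,4), (4,3), (3,3), (3,4), (2,4), (2,3), (2,2), (3,2)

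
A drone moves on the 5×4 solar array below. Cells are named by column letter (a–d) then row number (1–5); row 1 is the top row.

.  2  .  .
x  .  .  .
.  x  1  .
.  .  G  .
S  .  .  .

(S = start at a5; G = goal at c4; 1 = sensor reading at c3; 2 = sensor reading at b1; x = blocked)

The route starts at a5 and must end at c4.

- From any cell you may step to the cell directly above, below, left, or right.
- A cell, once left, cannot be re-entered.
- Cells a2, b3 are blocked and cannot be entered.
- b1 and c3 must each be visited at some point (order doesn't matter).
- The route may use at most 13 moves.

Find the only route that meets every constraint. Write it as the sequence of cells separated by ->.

The budget equals the shortest possible length, so every move has to be on a shortest route through the required cells.
Route from a5: right 3 to d5, up 4 to d1, left 2 to b1, down 1 to b2, right 1 to c2, down 2 to c4 — 13 moves in all.
Check: all required cells visited; 13 ≤ 13 moves.

a5 -> b5 -> c5 -> d5 -> d4 -> d3 -> d2 -> d1 -> c1 -> b1 -> b2 -> c2 -> c3 -> c4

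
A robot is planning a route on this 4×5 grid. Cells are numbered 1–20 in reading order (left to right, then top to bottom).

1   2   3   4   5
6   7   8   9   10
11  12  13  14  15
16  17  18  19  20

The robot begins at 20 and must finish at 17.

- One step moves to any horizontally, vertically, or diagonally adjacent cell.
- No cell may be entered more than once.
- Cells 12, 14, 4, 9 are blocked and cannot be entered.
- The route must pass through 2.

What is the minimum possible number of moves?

7

Any route passes through 2 somewhere between 20 and 17. Summing Chebyshev distances along the two legs (20 → 2 → 17) gives a lower bound of 3 + 3 = 6 moves.
That bound ignores the blocked cells. Measuring each leg by the fewest moves that actually steer around them (20→2: 4; 2→17: 3) raises the lower bound to 7.
A route of 7 moves exists: 20 → 19 → 13 → 7 → 2 → 6 → 11 → 17.
Since 7 matches that lower bound, it is optimal.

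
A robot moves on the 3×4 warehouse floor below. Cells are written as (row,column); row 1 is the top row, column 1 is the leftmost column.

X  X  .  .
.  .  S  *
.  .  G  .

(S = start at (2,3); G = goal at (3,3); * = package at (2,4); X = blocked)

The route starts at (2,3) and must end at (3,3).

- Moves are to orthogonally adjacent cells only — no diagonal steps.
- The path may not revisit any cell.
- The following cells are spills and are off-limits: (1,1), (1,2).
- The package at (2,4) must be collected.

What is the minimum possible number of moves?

Any route passes through (2,4) somewhere between (2,3) and (3,3). Summing Manhattan distances along the two legs ((2,3) → (2,4) → (3,3)) gives a lower bound of 1 + 2 = 3 moves.
A route of 3 moves achieves this: (2,3) → (2,4) → (3,4) → (3,3).
Since 3 matches the lower bound, it is optimal.

3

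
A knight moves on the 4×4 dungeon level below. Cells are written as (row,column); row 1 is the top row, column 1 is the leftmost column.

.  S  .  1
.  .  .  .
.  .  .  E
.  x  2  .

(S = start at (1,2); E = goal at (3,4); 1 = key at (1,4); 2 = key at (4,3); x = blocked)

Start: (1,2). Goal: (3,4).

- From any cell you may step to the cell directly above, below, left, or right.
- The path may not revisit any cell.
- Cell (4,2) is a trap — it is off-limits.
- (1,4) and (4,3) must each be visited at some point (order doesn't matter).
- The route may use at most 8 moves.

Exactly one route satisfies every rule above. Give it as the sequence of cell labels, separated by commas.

Any route must reach (1,4) and (4,3) and still end at (3,4) within 8 moves, so the order of the required stops is forced.
Route from (1,2): right 2 to (1,4), down 1 to (2,4), left 1 to (2,3), down 2 to (4,3), right 1 to (4,4), up 1 to (3,4) — 8 moves in all.
Check: all required cells visited; 8 ≤ 8 moves.

(1,2), (1,3), (1,4), (2,4), (2,3), (3,3), (4,3), (4,4), (3,4)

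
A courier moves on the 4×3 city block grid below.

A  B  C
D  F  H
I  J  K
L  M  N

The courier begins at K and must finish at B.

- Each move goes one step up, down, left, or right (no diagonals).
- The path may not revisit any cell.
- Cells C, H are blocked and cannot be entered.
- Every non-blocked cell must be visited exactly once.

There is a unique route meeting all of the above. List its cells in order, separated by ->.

Need to visit all 10 open cells exactly once, starting at K and ending at B.
Cell L has only two open neighbours (I and M), so the path must pass straight through it: one of those is the cell it's entered from and the other is where it exits.
Route from K: down 1 to N, left 2 to L, up 1 to I, right 1 to J, up 1 to F, left 1 to D, up 1 to A, right 1 to B — 9 moves in all.
Check: all 10 open cells covered.

K -> N -> M -> L -> I -> J -> F -> D -> A -> B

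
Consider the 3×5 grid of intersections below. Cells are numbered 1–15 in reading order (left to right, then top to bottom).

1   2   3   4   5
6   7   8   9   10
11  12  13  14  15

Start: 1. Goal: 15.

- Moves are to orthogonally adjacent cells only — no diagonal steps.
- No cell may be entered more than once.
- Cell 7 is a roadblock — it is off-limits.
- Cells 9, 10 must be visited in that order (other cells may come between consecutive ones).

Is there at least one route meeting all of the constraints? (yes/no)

yes

One route that works: 1 → 2 → 3 → 8 → 9 → 10 → 15.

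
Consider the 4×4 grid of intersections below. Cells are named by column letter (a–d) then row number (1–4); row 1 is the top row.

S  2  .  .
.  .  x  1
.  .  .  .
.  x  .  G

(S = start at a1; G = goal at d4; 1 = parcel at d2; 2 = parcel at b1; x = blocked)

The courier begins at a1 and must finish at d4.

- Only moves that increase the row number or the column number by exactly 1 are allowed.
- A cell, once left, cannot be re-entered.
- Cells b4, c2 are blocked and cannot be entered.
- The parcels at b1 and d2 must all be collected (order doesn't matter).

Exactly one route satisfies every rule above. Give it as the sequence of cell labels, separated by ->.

a1 -> b1 -> c1 -> d1 -> d2 -> d3 -> d4

Moves only go right or down, so the column and row indices never decrease.
Route from a1: 3× right (reaching d1), 3× down (reaching d4) — 6 moves in all.
Check: all required cells visited.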